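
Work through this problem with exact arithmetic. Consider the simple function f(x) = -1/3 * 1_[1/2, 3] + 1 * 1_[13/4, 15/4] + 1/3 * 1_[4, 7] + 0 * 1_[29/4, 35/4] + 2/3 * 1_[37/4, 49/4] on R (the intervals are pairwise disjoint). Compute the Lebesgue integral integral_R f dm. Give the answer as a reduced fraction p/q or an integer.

For a simple function f = sum_i c_i * 1_{A_i} with disjoint A_i,
  integral f dm = sum_i c_i * m(A_i).
Lengths of the A_i:
  m(A_1) = 3 - 1/2 = 5/2.
  m(A_2) = 15/4 - 13/4 = 1/2.
  m(A_3) = 7 - 4 = 3.
  m(A_4) = 35/4 - 29/4 = 3/2.
  m(A_5) = 49/4 - 37/4 = 3.
Contributions c_i * m(A_i):
  (-1/3) * (5/2) = -5/6.
  (1) * (1/2) = 1/2.
  (1/3) * (3) = 1.
  (0) * (3/2) = 0.
  (2/3) * (3) = 2.
Total: -5/6 + 1/2 + 1 + 0 + 2 = 8/3.

8/3


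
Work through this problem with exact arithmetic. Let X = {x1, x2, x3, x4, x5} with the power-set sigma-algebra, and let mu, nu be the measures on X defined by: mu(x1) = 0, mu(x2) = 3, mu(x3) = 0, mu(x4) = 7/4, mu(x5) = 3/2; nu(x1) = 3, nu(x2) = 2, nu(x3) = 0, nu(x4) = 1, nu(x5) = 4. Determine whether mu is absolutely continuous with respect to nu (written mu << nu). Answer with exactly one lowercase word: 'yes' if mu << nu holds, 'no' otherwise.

mu << nu means: every nu-null measurable set is also mu-null; equivalently, for every atom x, if nu({x}) = 0 then mu({x}) = 0.
Checking each atom:
  x1: nu = 3 > 0 -> no constraint.
  x2: nu = 2 > 0 -> no constraint.
  x3: nu = 0, mu = 0 -> consistent with mu << nu.
  x4: nu = 1 > 0 -> no constraint.
  x5: nu = 4 > 0 -> no constraint.
No atom violates the condition. Therefore mu << nu.

yes


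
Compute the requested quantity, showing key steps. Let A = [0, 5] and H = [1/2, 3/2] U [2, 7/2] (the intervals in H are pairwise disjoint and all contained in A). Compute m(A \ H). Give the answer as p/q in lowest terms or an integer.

The ambient interval has length m(A) = 5 - 0 = 5.
Since the holes are disjoint and sit inside A, by finite additivity
  m(H) = sum_i (b_i - a_i), and m(A \ H) = m(A) - m(H).
Computing the hole measures:
  m(H_1) = 3/2 - 1/2 = 1.
  m(H_2) = 7/2 - 2 = 3/2.
Summed: m(H) = 1 + 3/2 = 5/2.
So m(A \ H) = 5 - 5/2 = 5/2.

5/2


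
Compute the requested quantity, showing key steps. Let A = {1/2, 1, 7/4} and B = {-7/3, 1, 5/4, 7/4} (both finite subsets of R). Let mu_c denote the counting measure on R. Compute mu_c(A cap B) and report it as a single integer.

Counting measure on a finite set equals cardinality. mu_c(A cap B) = |A cap B| (elements appearing in both).
Enumerating the elements of A that also lie in B gives 2 element(s).
So mu_c(A cap B) = 2.

2


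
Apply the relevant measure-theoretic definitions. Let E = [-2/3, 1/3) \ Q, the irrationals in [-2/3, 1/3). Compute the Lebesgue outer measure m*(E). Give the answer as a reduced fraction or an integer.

The interval I = [-2/3, 1/3) has m(I) = 1/3 - (-2/3) = 1 (endpoints are measure-zero, so open/closed/half-open agree). Write I = (I cap Q) u (I \ Q). The rationals in I are countable, so m*(I cap Q) = 0 (cover each rational by intervals whose total length is arbitrarily small). By countable subadditivity m*(I) <= m*(I cap Q) + m*(I \ Q), hence m*(I \ Q) >= m(I) = 1. The reverse inequality m*(I \ Q) <= m*(I) = 1 is trivial since (I \ Q) is a subset of I. Therefore m*(I \ Q) = 1.

1


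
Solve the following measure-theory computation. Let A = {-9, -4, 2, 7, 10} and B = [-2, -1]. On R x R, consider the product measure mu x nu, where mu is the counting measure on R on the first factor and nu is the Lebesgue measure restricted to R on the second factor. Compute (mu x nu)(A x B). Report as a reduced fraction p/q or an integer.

For a measurable rectangle A x B, the product measure satisfies
  (mu x nu)(A x B) = mu(A) * nu(B).
  mu(A) = 5.
  nu(B) = 1.
  (mu x nu)(A x B) = 5 * 1 = 5.

5


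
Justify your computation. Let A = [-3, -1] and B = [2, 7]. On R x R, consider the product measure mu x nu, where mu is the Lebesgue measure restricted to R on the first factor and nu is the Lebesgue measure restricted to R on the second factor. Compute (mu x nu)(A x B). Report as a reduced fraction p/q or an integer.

For a measurable rectangle A x B, the product measure satisfies
  (mu x nu)(A x B) = mu(A) * nu(B).
  mu(A) = 2.
  nu(B) = 5.
  (mu x nu)(A x B) = 2 * 5 = 10.

10


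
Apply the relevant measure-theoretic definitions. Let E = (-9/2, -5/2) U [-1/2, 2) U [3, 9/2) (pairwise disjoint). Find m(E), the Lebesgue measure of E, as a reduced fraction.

For pairwise disjoint intervals, m(union_i I_i) = sum_i m(I_i),
and m is invariant under swapping open/closed endpoints (single points have measure 0).
So m(E) = sum_i (b_i - a_i).
  I_1 has length -5/2 - (-9/2) = 2.
  I_2 has length 2 - (-1/2) = 5/2.
  I_3 has length 9/2 - 3 = 3/2.
Summing:
  m(E) = 2 + 5/2 + 3/2 = 6.

6


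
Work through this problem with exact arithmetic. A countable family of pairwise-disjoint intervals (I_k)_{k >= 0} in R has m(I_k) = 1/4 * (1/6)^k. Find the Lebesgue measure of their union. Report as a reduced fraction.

By countable additivity of the Lebesgue measure on pairwise disjoint measurable sets,
  m(union_{k >= 0} I_k) = sum_{k >= 0} m(I_k) = sum_{k >= 0} a * r^k,
  with a = 1/4 and r = 1/6.
Since 0 < r = 1/6 < 1, the geometric series converges:
  sum_{k >= 0} a * r^k = a / (1 - r).
  = 1/4 / (1 - 1/6)
  = 1/4 / (5/6)
  = 3/10.

3/10


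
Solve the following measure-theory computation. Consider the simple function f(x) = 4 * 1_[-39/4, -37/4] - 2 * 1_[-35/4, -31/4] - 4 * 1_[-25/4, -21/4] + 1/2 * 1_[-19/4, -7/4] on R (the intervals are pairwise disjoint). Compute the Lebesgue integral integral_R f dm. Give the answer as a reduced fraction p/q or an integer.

For a simple function f = sum_i c_i * 1_{A_i} with disjoint A_i,
  integral f dm = sum_i c_i * m(A_i).
Lengths of the A_i:
  m(A_1) = -37/4 - (-39/4) = 1/2.
  m(A_2) = -31/4 - (-35/4) = 1.
  m(A_3) = -21/4 - (-25/4) = 1.
  m(A_4) = -7/4 - (-19/4) = 3.
Contributions c_i * m(A_i):
  (4) * (1/2) = 2.
  (-2) * (1) = -2.
  (-4) * (1) = -4.
  (1/2) * (3) = 3/2.
Total: 2 - 2 - 4 + 3/2 = -5/2.

-5/2


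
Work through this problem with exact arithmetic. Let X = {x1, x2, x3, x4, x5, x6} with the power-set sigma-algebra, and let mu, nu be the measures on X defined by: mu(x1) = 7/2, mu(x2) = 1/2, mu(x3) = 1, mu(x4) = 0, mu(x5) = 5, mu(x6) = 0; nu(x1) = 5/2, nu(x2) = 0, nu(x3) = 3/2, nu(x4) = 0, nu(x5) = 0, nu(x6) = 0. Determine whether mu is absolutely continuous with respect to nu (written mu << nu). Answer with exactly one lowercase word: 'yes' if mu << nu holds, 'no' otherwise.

mu << nu means: every nu-null measurable set is also mu-null; equivalently, for every atom x, if nu({x}) = 0 then mu({x}) = 0.
Checking each atom:
  x1: nu = 5/2 > 0 -> no constraint.
  x2: nu = 0, mu = 1/2 > 0 -> violates mu << nu.
  x3: nu = 3/2 > 0 -> no constraint.
  x4: nu = 0, mu = 0 -> consistent with mu << nu.
  x5: nu = 0, mu = 5 > 0 -> violates mu << nu.
  x6: nu = 0, mu = 0 -> consistent with mu << nu.
The atom(s) x2, x5 violate the condition (nu = 0 but mu > 0). Therefore mu is NOT absolutely continuous w.r.t. nu.

no


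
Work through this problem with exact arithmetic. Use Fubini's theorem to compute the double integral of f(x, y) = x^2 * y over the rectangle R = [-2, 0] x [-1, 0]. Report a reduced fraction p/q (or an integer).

f(x, y) is a tensor product of a function of x and a function of y, and both factors are bounded continuous (hence Lebesgue integrable) on the rectangle, so Fubini's theorem applies:
  integral_R f d(m x m) = (integral_a1^b1 x^2 dx) * (integral_a2^b2 y dy).
Inner integral in x: integral_{-2}^{0} x^2 dx = (0^3 - (-2)^3)/3
  = 8/3.
Inner integral in y: integral_{-1}^{0} y dy = (0^2 - (-1)^2)/2
  = -1/2.
Product: (8/3) * (-1/2) = -4/3.

-4/3


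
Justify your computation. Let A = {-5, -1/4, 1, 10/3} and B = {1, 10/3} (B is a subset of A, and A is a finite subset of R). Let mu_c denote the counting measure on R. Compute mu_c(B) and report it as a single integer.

Counting measure assigns mu_c(E) = |E| (number of elements) when E is finite.
B has 2 element(s), so mu_c(B) = 2.

2


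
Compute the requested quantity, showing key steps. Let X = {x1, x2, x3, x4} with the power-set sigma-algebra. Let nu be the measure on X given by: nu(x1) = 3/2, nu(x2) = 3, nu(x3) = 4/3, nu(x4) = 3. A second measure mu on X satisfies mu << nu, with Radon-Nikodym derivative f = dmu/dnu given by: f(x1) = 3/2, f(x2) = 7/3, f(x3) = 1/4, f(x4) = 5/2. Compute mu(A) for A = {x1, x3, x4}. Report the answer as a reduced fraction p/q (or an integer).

By the defining property of the Radon-Nikodym derivative, for every measurable set A,
  mu(A) = integral_A f dnu.
Since nu is a discrete measure concentrated on the atoms of X, the integral over A reduces to the sum
  mu(A) = sum_{x in A} f(x) * nu({x}).
Computing each term:
  x1: f(x1) * nu(x1) = 3/2 * 3/2 = 9/4.
  x3: f(x3) * nu(x3) = 1/4 * 4/3 = 1/3.
  x4: f(x4) * nu(x4) = 5/2 * 3 = 15/2.
Summing: mu(A) = 9/4 + 1/3 + 15/2 = 121/12.

121/12


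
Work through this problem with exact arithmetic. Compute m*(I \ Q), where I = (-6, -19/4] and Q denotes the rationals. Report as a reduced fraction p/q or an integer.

The interval I = (-6, -19/4] has m(I) = -19/4 - (-6) = 5/4 (endpoints are measure-zero, so open/closed/half-open agree). Write I = (I cap Q) u (I \ Q). The rationals in I are countable, so m*(I cap Q) = 0 (cover each rational by intervals whose total length is arbitrarily small). By countable subadditivity m*(I) <= m*(I cap Q) + m*(I \ Q), hence m*(I \ Q) >= m(I) = 5/4. The reverse inequality m*(I \ Q) <= m*(I) = 5/4 is trivial since (I \ Q) is a subset of I. Therefore m*(I \ Q) = 5/4.

5/4


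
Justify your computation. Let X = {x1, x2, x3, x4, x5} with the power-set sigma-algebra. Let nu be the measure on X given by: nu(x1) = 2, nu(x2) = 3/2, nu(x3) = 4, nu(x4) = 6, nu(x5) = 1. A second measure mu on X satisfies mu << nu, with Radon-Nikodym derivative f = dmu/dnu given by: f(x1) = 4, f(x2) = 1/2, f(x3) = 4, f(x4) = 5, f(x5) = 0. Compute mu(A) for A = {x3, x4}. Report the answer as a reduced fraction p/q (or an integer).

By the defining property of the Radon-Nikodym derivative, for every measurable set A,
  mu(A) = integral_A f dnu.
Since nu is a discrete measure concentrated on the atoms of X, the integral over A reduces to the sum
  mu(A) = sum_{x in A} f(x) * nu({x}).
Computing each term:
  x3: f(x3) * nu(x3) = 4 * 4 = 16.
  x4: f(x4) * nu(x4) = 5 * 6 = 30.
Summing: mu(A) = 16 + 30 = 46.

46


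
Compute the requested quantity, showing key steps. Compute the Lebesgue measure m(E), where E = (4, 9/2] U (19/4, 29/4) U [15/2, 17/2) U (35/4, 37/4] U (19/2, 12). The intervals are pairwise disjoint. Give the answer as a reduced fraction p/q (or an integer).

For pairwise disjoint intervals, m(union_i I_i) = sum_i m(I_i),
and m is invariant under swapping open/closed endpoints (single points have measure 0).
So m(E) = sum_i (b_i - a_i).
  I_1 has length 9/2 - 4 = 1/2.
  I_2 has length 29/4 - 19/4 = 5/2.
  I_3 has length 17/2 - 15/2 = 1.
  I_4 has length 37/4 - 35/4 = 1/2.
  I_5 has length 12 - 19/2 = 5/2.
Summing:
  m(E) = 1/2 + 5/2 + 1 + 1/2 + 5/2 = 7.

7


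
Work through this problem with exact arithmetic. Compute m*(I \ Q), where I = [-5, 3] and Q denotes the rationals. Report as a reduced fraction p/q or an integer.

The interval I = [-5, 3] has m(I) = 3 - (-5) = 8 (endpoints are measure-zero, so open/closed/half-open agree). Write I = (I cap Q) u (I \ Q). The rationals in I are countable, so m*(I cap Q) = 0 (cover each rational by intervals whose total length is arbitrarily small). By countable subadditivity m*(I) <= m*(I cap Q) + m*(I \ Q), hence m*(I \ Q) >= m(I) = 8. The reverse inequality m*(I \ Q) <= m*(I) = 8 is trivial since (I \ Q) is a subset of I. Therefore m*(I \ Q) = 8.

8


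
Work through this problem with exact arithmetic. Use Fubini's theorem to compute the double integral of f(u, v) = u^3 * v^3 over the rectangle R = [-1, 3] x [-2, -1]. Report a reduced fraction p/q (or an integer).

f(u, v) is a tensor product of a function of u and a function of v, and both factors are bounded continuous (hence Lebesgue integrable) on the rectangle, so Fubini's theorem applies:
  integral_R f d(m x m) = (integral_a1^b1 u^3 du) * (integral_a2^b2 v^3 dv).
Inner integral in u: integral_{-1}^{3} u^3 du = (3^4 - (-1)^4)/4
  = 20.
Inner integral in v: integral_{-2}^{-1} v^3 dv = ((-1)^4 - (-2)^4)/4
  = -15/4.
Product: (20) * (-15/4) = -75.

-75


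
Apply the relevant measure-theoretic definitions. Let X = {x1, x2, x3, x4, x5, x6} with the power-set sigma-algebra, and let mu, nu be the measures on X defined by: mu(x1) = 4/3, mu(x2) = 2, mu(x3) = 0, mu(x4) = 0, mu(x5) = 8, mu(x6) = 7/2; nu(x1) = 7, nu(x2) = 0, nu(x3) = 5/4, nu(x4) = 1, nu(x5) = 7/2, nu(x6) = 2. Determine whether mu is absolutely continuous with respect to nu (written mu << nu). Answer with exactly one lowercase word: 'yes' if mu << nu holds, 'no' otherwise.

mu << nu means: every nu-null measurable set is also mu-null; equivalently, for every atom x, if nu({x}) = 0 then mu({x}) = 0.
Checking each atom:
  x1: nu = 7 > 0 -> no constraint.
  x2: nu = 0, mu = 2 > 0 -> violates mu << nu.
  x3: nu = 5/4 > 0 -> no constraint.
  x4: nu = 1 > 0 -> no constraint.
  x5: nu = 7/2 > 0 -> no constraint.
  x6: nu = 2 > 0 -> no constraint.
The atom(s) x2 violate the condition (nu = 0 but mu > 0). Therefore mu is NOT absolutely continuous w.r.t. nu.

no


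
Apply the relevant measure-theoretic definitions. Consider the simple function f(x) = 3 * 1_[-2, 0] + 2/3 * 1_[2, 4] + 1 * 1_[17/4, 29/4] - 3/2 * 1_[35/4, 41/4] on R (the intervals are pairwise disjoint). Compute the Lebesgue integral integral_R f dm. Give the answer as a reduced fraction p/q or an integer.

For a simple function f = sum_i c_i * 1_{A_i} with disjoint A_i,
  integral f dm = sum_i c_i * m(A_i).
Lengths of the A_i:
  m(A_1) = 0 - (-2) = 2.
  m(A_2) = 4 - 2 = 2.
  m(A_3) = 29/4 - 17/4 = 3.
  m(A_4) = 41/4 - 35/4 = 3/2.
Contributions c_i * m(A_i):
  (3) * (2) = 6.
  (2/3) * (2) = 4/3.
  (1) * (3) = 3.
  (-3/2) * (3/2) = -9/4.
Total: 6 + 4/3 + 3 - 9/4 = 97/12.

97/12


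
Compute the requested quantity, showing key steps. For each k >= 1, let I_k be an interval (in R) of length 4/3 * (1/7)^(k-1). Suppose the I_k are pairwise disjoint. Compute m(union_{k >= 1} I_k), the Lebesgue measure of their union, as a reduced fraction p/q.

By countable additivity of the Lebesgue measure on pairwise disjoint measurable sets,
  m(union_{k >= 1} I_k) = sum_{k >= 1} m(I_k) = sum_{k >= 1} a * r^(k-1),
  with a = 4/3 and r = 1/7.
Since 0 < r = 1/7 < 1, the geometric series converges:
  sum_{k >= 1} a * r^(k-1) = a / (1 - r).
  = 4/3 / (1 - 1/7)
  = 4/3 / (6/7)
  = 14/9.

14/9


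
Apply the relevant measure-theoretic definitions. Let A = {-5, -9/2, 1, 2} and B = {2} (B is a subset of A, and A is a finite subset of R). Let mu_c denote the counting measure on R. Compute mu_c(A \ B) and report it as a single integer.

Counting measure assigns mu_c(E) = |E| (number of elements) when E is finite. For B subset A, A \ B is the set of elements of A not in B, so |A \ B| = |A| - |B|.
|A| = 4, |B| = 1, so mu_c(A \ B) = 4 - 1 = 3.

3


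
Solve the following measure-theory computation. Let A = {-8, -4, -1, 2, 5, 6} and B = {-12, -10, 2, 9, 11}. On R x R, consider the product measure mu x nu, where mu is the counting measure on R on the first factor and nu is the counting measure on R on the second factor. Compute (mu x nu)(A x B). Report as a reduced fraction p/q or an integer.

For a measurable rectangle A x B, the product measure satisfies
  (mu x nu)(A x B) = mu(A) * nu(B).
  mu(A) = 6.
  nu(B) = 5.
  (mu x nu)(A x B) = 6 * 5 = 30.

30


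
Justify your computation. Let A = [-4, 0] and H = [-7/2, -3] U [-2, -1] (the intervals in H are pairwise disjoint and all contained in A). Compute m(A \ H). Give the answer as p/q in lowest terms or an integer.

The ambient interval has length m(A) = 0 - (-4) = 4.
Since the holes are disjoint and sit inside A, by finite additivity
  m(H) = sum_i (b_i - a_i), and m(A \ H) = m(A) - m(H).
Computing the hole measures:
  m(H_1) = -3 - (-7/2) = 1/2.
  m(H_2) = -1 - (-2) = 1.
Summed: m(H) = 1/2 + 1 = 3/2.
So m(A \ H) = 4 - 3/2 = 5/2.

5/2


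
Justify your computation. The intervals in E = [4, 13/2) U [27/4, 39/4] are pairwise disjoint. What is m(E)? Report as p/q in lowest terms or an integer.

For pairwise disjoint intervals, m(union_i I_i) = sum_i m(I_i),
and m is invariant under swapping open/closed endpoints (single points have measure 0).
So m(E) = sum_i (b_i - a_i).
  I_1 has length 13/2 - 4 = 5/2.
  I_2 has length 39/4 - 27/4 = 3.
Summing:
  m(E) = 5/2 + 3 = 11/2.

11/2


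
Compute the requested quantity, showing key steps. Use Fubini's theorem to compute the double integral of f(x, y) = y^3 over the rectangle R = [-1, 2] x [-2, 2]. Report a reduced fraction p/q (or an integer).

f(x, y) is a tensor product of a function of x and a function of y, and both factors are bounded continuous (hence Lebesgue integrable) on the rectangle, so Fubini's theorem applies:
  integral_R f d(m x m) = (integral_a1^b1 1 dx) * (integral_a2^b2 y^3 dy).
Inner integral in x: integral_{-1}^{2} 1 dx = (2^1 - (-1)^1)/1
  = 3.
Inner integral in y: integral_{-2}^{2} y^3 dy = (2^4 - (-2)^4)/4
  = 0.
Product: (3) * (0) = 0.

0


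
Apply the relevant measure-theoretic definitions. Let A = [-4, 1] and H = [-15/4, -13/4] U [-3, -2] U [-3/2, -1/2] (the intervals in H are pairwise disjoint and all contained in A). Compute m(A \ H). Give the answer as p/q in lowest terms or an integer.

The ambient interval has length m(A) = 1 - (-4) = 5.
Since the holes are disjoint and sit inside A, by finite additivity
  m(H) = sum_i (b_i - a_i), and m(A \ H) = m(A) - m(H).
Computing the hole measures:
  m(H_1) = -13/4 - (-15/4) = 1/2.
  m(H_2) = -2 - (-3) = 1.
  m(H_3) = -1/2 - (-3/2) = 1.
Summed: m(H) = 1/2 + 1 + 1 = 5/2.
So m(A \ H) = 5 - 5/2 = 5/2.

5/2


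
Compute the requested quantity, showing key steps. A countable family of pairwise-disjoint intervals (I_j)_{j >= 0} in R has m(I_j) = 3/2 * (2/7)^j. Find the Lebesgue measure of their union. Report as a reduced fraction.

By countable additivity of the Lebesgue measure on pairwise disjoint measurable sets,
  m(union_{j >= 0} I_j) = sum_{j >= 0} m(I_j) = sum_{j >= 0} a * r^j,
  with a = 3/2 and r = 2/7.
Since 0 < r = 2/7 < 1, the geometric series converges:
  sum_{j >= 0} a * r^j = a / (1 - r).
  = 3/2 / (1 - 2/7)
  = 3/2 / (5/7)
  = 21/10.

21/10


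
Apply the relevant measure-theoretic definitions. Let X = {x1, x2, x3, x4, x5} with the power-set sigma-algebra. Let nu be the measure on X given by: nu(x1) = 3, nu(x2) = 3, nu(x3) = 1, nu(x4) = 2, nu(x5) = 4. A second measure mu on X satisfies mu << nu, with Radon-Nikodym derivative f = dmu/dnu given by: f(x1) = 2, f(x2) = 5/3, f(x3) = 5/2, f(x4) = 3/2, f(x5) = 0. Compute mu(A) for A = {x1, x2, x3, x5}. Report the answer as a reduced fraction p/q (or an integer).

By the defining property of the Radon-Nikodym derivative, for every measurable set A,
  mu(A) = integral_A f dnu.
Since nu is a discrete measure concentrated on the atoms of X, the integral over A reduces to the sum
  mu(A) = sum_{x in A} f(x) * nu({x}).
Computing each term:
  x1: f(x1) * nu(x1) = 2 * 3 = 6.
  x2: f(x2) * nu(x2) = 5/3 * 3 = 5.
  x3: f(x3) * nu(x3) = 5/2 * 1 = 5/2.
  x5: f(x5) * nu(x5) = 0 * 4 = 0.
Summing: mu(A) = 6 + 5 + 5/2 + 0 = 27/2.

27/2


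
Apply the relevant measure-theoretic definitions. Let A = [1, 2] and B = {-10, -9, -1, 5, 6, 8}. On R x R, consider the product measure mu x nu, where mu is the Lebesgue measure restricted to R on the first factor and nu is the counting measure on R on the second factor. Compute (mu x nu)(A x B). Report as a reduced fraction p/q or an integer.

For a measurable rectangle A x B, the product measure satisfies
  (mu x nu)(A x B) = mu(A) * nu(B).
  mu(A) = 1.
  nu(B) = 6.
  (mu x nu)(A x B) = 1 * 6 = 6.

6


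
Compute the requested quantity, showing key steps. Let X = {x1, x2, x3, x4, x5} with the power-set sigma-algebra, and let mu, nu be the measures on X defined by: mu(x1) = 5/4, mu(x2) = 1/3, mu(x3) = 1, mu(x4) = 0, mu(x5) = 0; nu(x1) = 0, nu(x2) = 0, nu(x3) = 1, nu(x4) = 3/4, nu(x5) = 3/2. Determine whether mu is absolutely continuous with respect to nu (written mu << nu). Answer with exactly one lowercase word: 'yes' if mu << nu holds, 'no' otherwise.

mu << nu means: every nu-null measurable set is also mu-null; equivalently, for every atom x, if nu({x}) = 0 then mu({x}) = 0.
Checking each atom:
  x1: nu = 0, mu = 5/4 > 0 -> violates mu << nu.
  x2: nu = 0, mu = 1/3 > 0 -> violates mu << nu.
  x3: nu = 1 > 0 -> no constraint.
  x4: nu = 3/4 > 0 -> no constraint.
  x5: nu = 3/2 > 0 -> no constraint.
The atom(s) x1, x2 violate the condition (nu = 0 but mu > 0). Therefore mu is NOT absolutely continuous w.r.t. nu.

no


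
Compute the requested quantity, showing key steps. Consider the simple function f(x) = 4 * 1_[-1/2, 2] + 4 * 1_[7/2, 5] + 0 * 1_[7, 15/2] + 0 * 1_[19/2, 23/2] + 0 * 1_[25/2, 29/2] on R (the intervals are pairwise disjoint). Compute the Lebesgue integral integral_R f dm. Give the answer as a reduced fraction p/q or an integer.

For a simple function f = sum_i c_i * 1_{A_i} with disjoint A_i,
  integral f dm = sum_i c_i * m(A_i).
Lengths of the A_i:
  m(A_1) = 2 - (-1/2) = 5/2.
  m(A_2) = 5 - 7/2 = 3/2.
  m(A_3) = 15/2 - 7 = 1/2.
  m(A_4) = 23/2 - 19/2 = 2.
  m(A_5) = 29/2 - 25/2 = 2.
Contributions c_i * m(A_i):
  (4) * (5/2) = 10.
  (4) * (3/2) = 6.
  (0) * (1/2) = 0.
  (0) * (2) = 0.
  (0) * (2) = 0.
Total: 10 + 6 + 0 + 0 + 0 = 16.

16


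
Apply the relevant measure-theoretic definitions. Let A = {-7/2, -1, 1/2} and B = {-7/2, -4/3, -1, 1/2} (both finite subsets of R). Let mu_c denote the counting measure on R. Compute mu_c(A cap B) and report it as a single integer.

Counting measure on a finite set equals cardinality. mu_c(A cap B) = |A cap B| (elements appearing in both).
Enumerating the elements of A that also lie in B gives 3 element(s).
So mu_c(A cap B) = 3.

3


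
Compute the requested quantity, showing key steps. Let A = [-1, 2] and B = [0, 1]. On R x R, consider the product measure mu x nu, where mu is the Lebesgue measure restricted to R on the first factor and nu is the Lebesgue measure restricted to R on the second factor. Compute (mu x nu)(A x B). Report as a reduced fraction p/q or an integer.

For a measurable rectangle A x B, the product measure satisfies
  (mu x nu)(A x B) = mu(A) * nu(B).
  mu(A) = 3.
  nu(B) = 1.
  (mu x nu)(A x B) = 3 * 1 = 3.

3


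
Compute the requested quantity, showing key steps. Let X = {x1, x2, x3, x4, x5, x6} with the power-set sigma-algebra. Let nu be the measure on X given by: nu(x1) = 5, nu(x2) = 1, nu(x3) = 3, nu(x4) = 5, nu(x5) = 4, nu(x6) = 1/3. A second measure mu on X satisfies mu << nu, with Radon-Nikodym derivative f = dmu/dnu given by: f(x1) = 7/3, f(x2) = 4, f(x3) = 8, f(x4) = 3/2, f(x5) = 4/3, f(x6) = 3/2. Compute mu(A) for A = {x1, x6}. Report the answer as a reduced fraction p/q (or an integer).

By the defining property of the Radon-Nikodym derivative, for every measurable set A,
  mu(A) = integral_A f dnu.
Since nu is a discrete measure concentrated on the atoms of X, the integral over A reduces to the sum
  mu(A) = sum_{x in A} f(x) * nu({x}).
Computing each term:
  x1: f(x1) * nu(x1) = 7/3 * 5 = 35/3.
  x6: f(x6) * nu(x6) = 3/2 * 1/3 = 1/2.
Summing: mu(A) = 35/3 + 1/2 = 73/6.

73/6


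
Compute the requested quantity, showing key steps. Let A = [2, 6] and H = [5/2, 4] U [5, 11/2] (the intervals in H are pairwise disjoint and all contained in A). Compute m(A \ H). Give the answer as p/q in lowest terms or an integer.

The ambient interval has length m(A) = 6 - 2 = 4.
Since the holes are disjoint and sit inside A, by finite additivity
  m(H) = sum_i (b_i - a_i), and m(A \ H) = m(A) - m(H).
Computing the hole measures:
  m(H_1) = 4 - 5/2 = 3/2.
  m(H_2) = 11/2 - 5 = 1/2.
Summed: m(H) = 3/2 + 1/2 = 2.
So m(A \ H) = 4 - 2 = 2.

2


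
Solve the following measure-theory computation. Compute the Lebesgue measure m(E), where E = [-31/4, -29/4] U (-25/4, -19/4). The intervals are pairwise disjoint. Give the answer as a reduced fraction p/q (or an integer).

For pairwise disjoint intervals, m(union_i I_i) = sum_i m(I_i),
and m is invariant under swapping open/closed endpoints (single points have measure 0).
So m(E) = sum_i (b_i - a_i).
  I_1 has length -29/4 - (-31/4) = 1/2.
  I_2 has length -19/4 - (-25/4) = 3/2.
Summing:
  m(E) = 1/2 + 3/2 = 2.

2


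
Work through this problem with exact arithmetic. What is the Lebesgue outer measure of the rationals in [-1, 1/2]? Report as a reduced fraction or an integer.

E = Q cap [-1, 1/2] is a subset of Q, which is countable. Enumerate Q = {q_1, q_2, ...}; for any eps > 0, cover q_k by the open interval (q_k - eps/2^(k+1), q_k + eps/2^(k+1)), of length eps/2^k. The total cover length is sum_{k>=1} eps/2^k = eps. Hence m*(E) <= m*(Q) <= eps for every eps > 0, and since outer measure is non-negative, m*(E) = 0.

0


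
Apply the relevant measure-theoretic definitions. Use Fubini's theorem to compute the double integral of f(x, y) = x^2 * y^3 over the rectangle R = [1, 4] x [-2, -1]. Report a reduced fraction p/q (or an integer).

f(x, y) is a tensor product of a function of x and a function of y, and both factors are bounded continuous (hence Lebesgue integrable) on the rectangle, so Fubini's theorem applies:
  integral_R f d(m x m) = (integral_a1^b1 x^2 dx) * (integral_a2^b2 y^3 dy).
Inner integral in x: integral_{1}^{4} x^2 dx = (4^3 - 1^3)/3
  = 21.
Inner integral in y: integral_{-2}^{-1} y^3 dy = ((-1)^4 - (-2)^4)/4
  = -15/4.
Product: (21) * (-15/4) = -315/4.

-315/4


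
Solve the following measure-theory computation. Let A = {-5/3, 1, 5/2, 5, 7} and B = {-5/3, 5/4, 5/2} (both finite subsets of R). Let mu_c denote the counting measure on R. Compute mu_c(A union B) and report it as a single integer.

Counting measure on a finite set equals cardinality. By inclusion-exclusion, |A union B| = |A| + |B| - |A cap B|.
|A| = 5, |B| = 3, |A cap B| = 2.
So mu_c(A union B) = 5 + 3 - 2 = 6.

6


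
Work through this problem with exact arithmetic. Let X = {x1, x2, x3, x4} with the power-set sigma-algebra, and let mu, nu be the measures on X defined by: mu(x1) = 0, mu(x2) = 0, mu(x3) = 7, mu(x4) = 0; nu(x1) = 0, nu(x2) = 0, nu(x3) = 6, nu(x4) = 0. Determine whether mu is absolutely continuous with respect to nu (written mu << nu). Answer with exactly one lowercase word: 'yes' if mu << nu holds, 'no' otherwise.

mu << nu means: every nu-null measurable set is also mu-null; equivalently, for every atom x, if nu({x}) = 0 then mu({x}) = 0.
Checking each atom:
  x1: nu = 0, mu = 0 -> consistent with mu << nu.
  x2: nu = 0, mu = 0 -> consistent with mu << nu.
  x3: nu = 6 > 0 -> no constraint.
  x4: nu = 0, mu = 0 -> consistent with mu << nu.
No atom violates the condition. Therefore mu << nu.

yes


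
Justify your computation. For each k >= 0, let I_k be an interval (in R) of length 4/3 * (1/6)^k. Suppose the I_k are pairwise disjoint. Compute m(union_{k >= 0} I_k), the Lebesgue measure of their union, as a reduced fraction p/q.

By countable additivity of the Lebesgue measure on pairwise disjoint measurable sets,
  m(union_{k >= 0} I_k) = sum_{k >= 0} m(I_k) = sum_{k >= 0} a * r^k,
  with a = 4/3 and r = 1/6.
Since 0 < r = 1/6 < 1, the geometric series converges:
  sum_{k >= 0} a * r^k = a / (1 - r).
  = 4/3 / (1 - 1/6)
  = 4/3 / (5/6)
  = 8/5.

8/5


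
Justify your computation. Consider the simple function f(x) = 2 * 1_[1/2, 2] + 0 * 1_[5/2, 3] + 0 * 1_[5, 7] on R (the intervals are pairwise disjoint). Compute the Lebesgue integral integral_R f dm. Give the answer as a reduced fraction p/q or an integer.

For a simple function f = sum_i c_i * 1_{A_i} with disjoint A_i,
  integral f dm = sum_i c_i * m(A_i).
Lengths of the A_i:
  m(A_1) = 2 - 1/2 = 3/2.
  m(A_2) = 3 - 5/2 = 1/2.
  m(A_3) = 7 - 5 = 2.
Contributions c_i * m(A_i):
  (2) * (3/2) = 3.
  (0) * (1/2) = 0.
  (0) * (2) = 0.
Total: 3 + 0 + 0 = 3.

3


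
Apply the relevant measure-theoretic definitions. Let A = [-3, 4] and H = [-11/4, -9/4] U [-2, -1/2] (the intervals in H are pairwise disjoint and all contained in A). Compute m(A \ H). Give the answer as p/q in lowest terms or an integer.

The ambient interval has length m(A) = 4 - (-3) = 7.
Since the holes are disjoint and sit inside A, by finite additivity
  m(H) = sum_i (b_i - a_i), and m(A \ H) = m(A) - m(H).
Computing the hole measures:
  m(H_1) = -9/4 - (-11/4) = 1/2.
  m(H_2) = -1/2 - (-2) = 3/2.
Summed: m(H) = 1/2 + 3/2 = 2.
So m(A \ H) = 7 - 2 = 5.

5


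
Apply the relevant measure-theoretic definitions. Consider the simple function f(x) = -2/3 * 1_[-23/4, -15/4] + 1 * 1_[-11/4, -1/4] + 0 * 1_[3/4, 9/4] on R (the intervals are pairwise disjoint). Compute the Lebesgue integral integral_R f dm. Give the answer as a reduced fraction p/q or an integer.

For a simple function f = sum_i c_i * 1_{A_i} with disjoint A_i,
  integral f dm = sum_i c_i * m(A_i).
Lengths of the A_i:
  m(A_1) = -15/4 - (-23/4) = 2.
  m(A_2) = -1/4 - (-11/4) = 5/2.
  m(A_3) = 9/4 - 3/4 = 3/2.
Contributions c_i * m(A_i):
  (-2/3) * (2) = -4/3.
  (1) * (5/2) = 5/2.
  (0) * (3/2) = 0.
Total: -4/3 + 5/2 + 0 = 7/6.

7/6


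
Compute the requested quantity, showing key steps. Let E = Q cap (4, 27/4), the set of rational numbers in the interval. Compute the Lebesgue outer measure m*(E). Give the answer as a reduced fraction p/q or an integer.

E = Q cap (4, 27/4) is a subset of Q, which is countable. Enumerate Q = {q_1, q_2, ...}; for any eps > 0, cover q_k by the open interval (q_k - eps/2^(k+1), q_k + eps/2^(k+1)), of length eps/2^k. The total cover length is sum_{k>=1} eps/2^k = eps. Hence m*(E) <= m*(Q) <= eps for every eps > 0, and since outer measure is non-negative, m*(E) = 0.

0


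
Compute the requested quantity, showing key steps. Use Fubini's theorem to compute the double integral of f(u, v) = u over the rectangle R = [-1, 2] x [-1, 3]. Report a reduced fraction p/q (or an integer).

f(u, v) is a tensor product of a function of u and a function of v, and both factors are bounded continuous (hence Lebesgue integrable) on the rectangle, so Fubini's theorem applies:
  integral_R f d(m x m) = (integral_a1^b1 u du) * (integral_a2^b2 1 dv).
Inner integral in u: integral_{-1}^{2} u du = (2^2 - (-1)^2)/2
  = 3/2.
Inner integral in v: integral_{-1}^{3} 1 dv = (3^1 - (-1)^1)/1
  = 4.
Product: (3/2) * (4) = 6.

6


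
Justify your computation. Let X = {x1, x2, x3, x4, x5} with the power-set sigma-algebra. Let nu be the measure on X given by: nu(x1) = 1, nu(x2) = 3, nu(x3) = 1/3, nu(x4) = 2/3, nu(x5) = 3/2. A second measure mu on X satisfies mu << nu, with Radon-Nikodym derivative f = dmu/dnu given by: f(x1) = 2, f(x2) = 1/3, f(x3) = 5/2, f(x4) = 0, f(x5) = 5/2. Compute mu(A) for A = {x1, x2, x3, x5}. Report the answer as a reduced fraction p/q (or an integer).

By the defining property of the Radon-Nikodym derivative, for every measurable set A,
  mu(A) = integral_A f dnu.
Since nu is a discrete measure concentrated on the atoms of X, the integral over A reduces to the sum
  mu(A) = sum_{x in A} f(x) * nu({x}).
Computing each term:
  x1: f(x1) * nu(x1) = 2 * 1 = 2.
  x2: f(x2) * nu(x2) = 1/3 * 3 = 1.
  x3: f(x3) * nu(x3) = 5/2 * 1/3 = 5/6.
  x5: f(x5) * nu(x5) = 5/2 * 3/2 = 15/4.
Summing: mu(A) = 2 + 1 + 5/6 + 15/4 = 91/12.

91/12


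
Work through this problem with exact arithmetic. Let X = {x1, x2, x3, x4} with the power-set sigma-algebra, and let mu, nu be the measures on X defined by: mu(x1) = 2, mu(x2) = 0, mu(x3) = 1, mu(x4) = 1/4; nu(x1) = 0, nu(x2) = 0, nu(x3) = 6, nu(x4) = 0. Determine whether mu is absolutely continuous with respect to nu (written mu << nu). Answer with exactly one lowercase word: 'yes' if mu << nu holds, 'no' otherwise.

mu << nu means: every nu-null measurable set is also mu-null; equivalently, for every atom x, if nu({x}) = 0 then mu({x}) = 0.
Checking each atom:
  x1: nu = 0, mu = 2 > 0 -> violates mu << nu.
  x2: nu = 0, mu = 0 -> consistent with mu << nu.
  x3: nu = 6 > 0 -> no constraint.
  x4: nu = 0, mu = 1/4 > 0 -> violates mu << nu.
The atom(s) x1, x4 violate the condition (nu = 0 but mu > 0). Therefore mu is NOT absolutely continuous w.r.t. nu.

no


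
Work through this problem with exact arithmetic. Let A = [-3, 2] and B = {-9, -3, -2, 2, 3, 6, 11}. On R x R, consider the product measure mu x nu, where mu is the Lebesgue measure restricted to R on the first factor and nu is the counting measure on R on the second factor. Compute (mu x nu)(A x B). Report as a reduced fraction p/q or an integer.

For a measurable rectangle A x B, the product measure satisfies
  (mu x nu)(A x B) = mu(A) * nu(B).
  mu(A) = 5.
  nu(B) = 7.
  (mu x nu)(A x B) = 5 * 7 = 35.

35


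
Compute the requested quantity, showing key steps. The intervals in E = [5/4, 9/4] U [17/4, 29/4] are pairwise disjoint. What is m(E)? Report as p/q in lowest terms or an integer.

For pairwise disjoint intervals, m(union_i I_i) = sum_i m(I_i),
and m is invariant under swapping open/closed endpoints (single points have measure 0).
So m(E) = sum_i (b_i - a_i).
  I_1 has length 9/4 - 5/4 = 1.
  I_2 has length 29/4 - 17/4 = 3.
Summing:
  m(E) = 1 + 3 = 4.

4


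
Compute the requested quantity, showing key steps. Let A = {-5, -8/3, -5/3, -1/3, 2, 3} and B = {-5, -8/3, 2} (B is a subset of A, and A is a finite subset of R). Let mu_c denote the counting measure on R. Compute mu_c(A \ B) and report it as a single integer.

Counting measure assigns mu_c(E) = |E| (number of elements) when E is finite. For B subset A, A \ B is the set of elements of A not in B, so |A \ B| = |A| - |B|.
|A| = 6, |B| = 3, so mu_c(A \ B) = 6 - 3 = 3.

3


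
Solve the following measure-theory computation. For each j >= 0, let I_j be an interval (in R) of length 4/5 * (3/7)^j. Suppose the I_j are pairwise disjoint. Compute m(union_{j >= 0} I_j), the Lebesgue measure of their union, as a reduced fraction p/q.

By countable additivity of the Lebesgue measure on pairwise disjoint measurable sets,
  m(union_{j >= 0} I_j) = sum_{j >= 0} m(I_j) = sum_{j >= 0} a * r^j,
  with a = 4/5 and r = 3/7.
Since 0 < r = 3/7 < 1, the geometric series converges:
  sum_{j >= 0} a * r^j = a / (1 - r).
  = 4/5 / (1 - 3/7)
  = 4/5 / (4/7)
  = 7/5.

7/5


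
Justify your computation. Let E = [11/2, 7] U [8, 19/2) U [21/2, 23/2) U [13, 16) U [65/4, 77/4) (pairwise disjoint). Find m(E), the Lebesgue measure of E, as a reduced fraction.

For pairwise disjoint intervals, m(union_i I_i) = sum_i m(I_i),
and m is invariant under swapping open/closed endpoints (single points have measure 0).
So m(E) = sum_i (b_i - a_i).
  I_1 has length 7 - 11/2 = 3/2.
  I_2 has length 19/2 - 8 = 3/2.
  I_3 has length 23/2 - 21/2 = 1.
  I_4 has length 16 - 13 = 3.
  I_5 has length 77/4 - 65/4 = 3.
Summing:
  m(E) = 3/2 + 3/2 + 1 + 3 + 3 = 10.

10


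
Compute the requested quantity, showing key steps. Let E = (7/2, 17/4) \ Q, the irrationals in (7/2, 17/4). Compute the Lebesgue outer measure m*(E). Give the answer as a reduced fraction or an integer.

The interval I = (7/2, 17/4) has m(I) = 17/4 - 7/2 = 3/4 (endpoints are measure-zero, so open/closed/half-open agree). Write I = (I cap Q) u (I \ Q). The rationals in I are countable, so m*(I cap Q) = 0 (cover each rational by intervals whose total length is arbitrarily small). By countable subadditivity m*(I) <= m*(I cap Q) + m*(I \ Q), hence m*(I \ Q) >= m(I) = 3/4. The reverse inequality m*(I \ Q) <= m*(I) = 3/4 is trivial since (I \ Q) is a subset of I. Therefore m*(I \ Q) = 3/4.

3/4


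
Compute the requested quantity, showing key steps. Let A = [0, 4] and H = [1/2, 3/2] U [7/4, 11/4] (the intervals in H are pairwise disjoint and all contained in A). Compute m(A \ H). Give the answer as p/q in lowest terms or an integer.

The ambient interval has length m(A) = 4 - 0 = 4.
Since the holes are disjoint and sit inside A, by finite additivity
  m(H) = sum_i (b_i - a_i), and m(A \ H) = m(A) - m(H).
Computing the hole measures:
  m(H_1) = 3/2 - 1/2 = 1.
  m(H_2) = 11/4 - 7/4 = 1.
Summed: m(H) = 1 + 1 = 2.
So m(A \ H) = 4 - 2 = 2.

2


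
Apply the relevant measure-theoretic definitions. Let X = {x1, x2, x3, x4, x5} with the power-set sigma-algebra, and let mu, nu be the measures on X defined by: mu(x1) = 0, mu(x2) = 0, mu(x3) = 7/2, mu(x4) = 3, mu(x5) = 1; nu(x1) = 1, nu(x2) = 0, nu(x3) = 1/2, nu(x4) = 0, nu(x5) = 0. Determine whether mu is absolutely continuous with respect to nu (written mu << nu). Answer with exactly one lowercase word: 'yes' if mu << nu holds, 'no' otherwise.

mu << nu means: every nu-null measurable set is also mu-null; equivalently, for every atom x, if nu({x}) = 0 then mu({x}) = 0.
Checking each atom:
  x1: nu = 1 > 0 -> no constraint.
  x2: nu = 0, mu = 0 -> consistent with mu << nu.
  x3: nu = 1/2 > 0 -> no constraint.
  x4: nu = 0, mu = 3 > 0 -> violates mu << nu.
  x5: nu = 0, mu = 1 > 0 -> violates mu << nu.
The atom(s) x4, x5 violate the condition (nu = 0 but mu > 0). Therefore mu is NOT absolutely continuous w.r.t. nu.

no


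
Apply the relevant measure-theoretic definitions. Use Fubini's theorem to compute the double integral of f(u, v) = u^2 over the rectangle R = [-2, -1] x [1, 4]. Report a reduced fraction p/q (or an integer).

f(u, v) is a tensor product of a function of u and a function of v, and both factors are bounded continuous (hence Lebesgue integrable) on the rectangle, so Fubini's theorem applies:
  integral_R f d(m x m) = (integral_a1^b1 u^2 du) * (integral_a2^b2 1 dv).
Inner integral in u: integral_{-2}^{-1} u^2 du = ((-1)^3 - (-2)^3)/3
  = 7/3.
Inner integral in v: integral_{1}^{4} 1 dv = (4^1 - 1^1)/1
  = 3.
Product: (7/3) * (3) = 7.

7


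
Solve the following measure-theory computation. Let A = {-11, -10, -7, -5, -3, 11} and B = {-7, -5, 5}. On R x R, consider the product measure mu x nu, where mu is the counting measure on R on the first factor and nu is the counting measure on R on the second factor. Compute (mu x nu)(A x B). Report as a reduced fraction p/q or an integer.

For a measurable rectangle A x B, the product measure satisfies
  (mu x nu)(A x B) = mu(A) * nu(B).
  mu(A) = 6.
  nu(B) = 3.
  (mu x nu)(A x B) = 6 * 3 = 18.

18


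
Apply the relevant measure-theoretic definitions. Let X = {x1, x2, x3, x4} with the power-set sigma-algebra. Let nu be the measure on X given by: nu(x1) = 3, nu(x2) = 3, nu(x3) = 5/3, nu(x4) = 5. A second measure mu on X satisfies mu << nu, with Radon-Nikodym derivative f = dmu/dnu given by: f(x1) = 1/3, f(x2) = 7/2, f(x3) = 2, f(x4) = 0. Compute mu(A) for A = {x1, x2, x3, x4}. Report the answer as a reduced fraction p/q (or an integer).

By the defining property of the Radon-Nikodym derivative, for every measurable set A,
  mu(A) = integral_A f dnu.
Since nu is a discrete measure concentrated on the atoms of X, the integral over A reduces to the sum
  mu(A) = sum_{x in A} f(x) * nu({x}).
Computing each term:
  x1: f(x1) * nu(x1) = 1/3 * 3 = 1.
  x2: f(x2) * nu(x2) = 7/2 * 3 = 21/2.
  x3: f(x3) * nu(x3) = 2 * 5/3 = 10/3.
  x4: f(x4) * nu(x4) = 0 * 5 = 0.
Summing: mu(A) = 1 + 21/2 + 10/3 + 0 = 89/6.

89/6


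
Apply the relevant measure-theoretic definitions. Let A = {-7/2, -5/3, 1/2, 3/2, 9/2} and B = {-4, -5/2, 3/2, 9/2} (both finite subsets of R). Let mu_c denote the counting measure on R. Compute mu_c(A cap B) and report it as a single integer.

Counting measure on a finite set equals cardinality. mu_c(A cap B) = |A cap B| (elements appearing in both).
Enumerating the elements of A that also lie in B gives 2 element(s).
So mu_c(A cap B) = 2.

2


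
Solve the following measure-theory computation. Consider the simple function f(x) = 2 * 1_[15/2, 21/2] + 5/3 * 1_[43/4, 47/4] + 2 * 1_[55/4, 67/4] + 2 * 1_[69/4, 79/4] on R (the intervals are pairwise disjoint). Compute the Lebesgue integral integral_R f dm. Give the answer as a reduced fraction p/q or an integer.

For a simple function f = sum_i c_i * 1_{A_i} with disjoint A_i,
  integral f dm = sum_i c_i * m(A_i).
Lengths of the A_i:
  m(A_1) = 21/2 - 15/2 = 3.
  m(A_2) = 47/4 - 43/4 = 1.
  m(A_3) = 67/4 - 55/4 = 3.
  m(A_4) = 79/4 - 69/4 = 5/2.
Contributions c_i * m(A_i):
  (2) * (3) = 6.
  (5/3) * (1) = 5/3.
  (2) * (3) = 6.
  (2) * (5/2) = 5.
Total: 6 + 5/3 + 6 + 5 = 56/3.

56/3
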